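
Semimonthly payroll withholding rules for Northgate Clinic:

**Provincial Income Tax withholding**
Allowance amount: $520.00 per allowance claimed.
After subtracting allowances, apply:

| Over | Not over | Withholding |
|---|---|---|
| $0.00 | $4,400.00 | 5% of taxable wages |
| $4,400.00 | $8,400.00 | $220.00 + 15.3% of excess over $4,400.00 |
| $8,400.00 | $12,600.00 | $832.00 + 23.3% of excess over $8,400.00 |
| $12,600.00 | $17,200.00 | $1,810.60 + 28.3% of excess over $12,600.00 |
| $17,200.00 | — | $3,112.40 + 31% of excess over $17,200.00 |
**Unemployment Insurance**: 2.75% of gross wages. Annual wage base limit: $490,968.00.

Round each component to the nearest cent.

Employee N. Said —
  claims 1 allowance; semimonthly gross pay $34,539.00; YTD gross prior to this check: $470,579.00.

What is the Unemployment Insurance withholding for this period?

Unemployment Insurance: cap $490,968.00 − YTD $470,579.00 = $20,389.00 subject; 2.75% × $20,389.00 = $560.70

$560.70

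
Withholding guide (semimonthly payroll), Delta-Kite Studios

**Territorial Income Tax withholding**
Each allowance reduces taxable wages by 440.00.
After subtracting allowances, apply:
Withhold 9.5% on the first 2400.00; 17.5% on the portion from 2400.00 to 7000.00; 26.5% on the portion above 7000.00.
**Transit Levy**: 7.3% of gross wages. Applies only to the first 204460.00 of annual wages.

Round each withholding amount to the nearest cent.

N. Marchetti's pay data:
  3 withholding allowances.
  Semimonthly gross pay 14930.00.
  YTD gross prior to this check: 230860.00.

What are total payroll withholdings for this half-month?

Territorial Income Tax: taxable = 14930.00 − 3×440.00 = 13610.00
  1033.00 + 26.5% × (13610.00 − 7000.00) = 1033.00 + 26.5% × 6610.00 = 2784.65
Transit Levy: YTD 230860.00 ≥ cap 204460.00 → 0.00
Total: 2784.65 + 0.00 = 2784.65

2784.65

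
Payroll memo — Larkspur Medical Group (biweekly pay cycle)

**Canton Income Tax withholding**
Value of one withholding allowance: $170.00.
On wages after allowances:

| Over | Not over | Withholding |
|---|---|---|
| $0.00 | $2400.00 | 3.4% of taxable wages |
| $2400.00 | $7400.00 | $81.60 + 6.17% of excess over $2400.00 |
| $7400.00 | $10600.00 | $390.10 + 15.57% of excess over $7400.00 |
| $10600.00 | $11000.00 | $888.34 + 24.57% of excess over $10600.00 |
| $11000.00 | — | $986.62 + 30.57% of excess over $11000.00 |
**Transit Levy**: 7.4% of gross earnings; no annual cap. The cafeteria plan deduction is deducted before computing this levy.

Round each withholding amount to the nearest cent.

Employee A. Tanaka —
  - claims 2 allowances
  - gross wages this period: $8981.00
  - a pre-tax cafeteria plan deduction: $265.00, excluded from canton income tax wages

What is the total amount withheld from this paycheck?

Canton Income Tax: taxable = $8981.00 − $265.00 − 2×$170.00 = $8376.00
  $390.10 + 15.57% × ($8376.00 − $7400.00) = $390.10 + 15.57% × $976.00 = $542.06
Transit Levy: 7.4% × $8716.00 = $644.98
Total: $542.06 + $644.98 = $1187.04

$1187.04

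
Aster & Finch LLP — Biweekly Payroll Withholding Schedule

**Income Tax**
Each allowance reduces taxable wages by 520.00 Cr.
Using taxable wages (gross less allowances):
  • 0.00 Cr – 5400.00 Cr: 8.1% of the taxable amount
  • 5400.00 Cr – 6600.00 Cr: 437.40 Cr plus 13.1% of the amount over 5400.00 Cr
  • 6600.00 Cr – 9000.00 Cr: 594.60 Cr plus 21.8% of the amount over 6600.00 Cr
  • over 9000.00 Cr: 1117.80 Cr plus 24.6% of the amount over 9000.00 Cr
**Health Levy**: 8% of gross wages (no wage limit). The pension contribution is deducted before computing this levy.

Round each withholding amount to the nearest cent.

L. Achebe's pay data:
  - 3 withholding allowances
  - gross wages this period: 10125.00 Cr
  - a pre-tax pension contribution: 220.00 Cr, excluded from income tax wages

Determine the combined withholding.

Income Tax: taxable = 10125.00 Cr − 220.00 Cr − 3×520.00 Cr = 8345.00 Cr
  594.60 Cr + 21.8% × (8345.00 Cr − 6600.00 Cr) = 594.60 Cr + 21.8% × 1745.00 Cr = 975.01 Cr
Health Levy: 8% × 9905.00 Cr = 792.40 Cr
Total: 975.01 Cr + 792.40 Cr = 1767.41 Cr

1767.41 Cr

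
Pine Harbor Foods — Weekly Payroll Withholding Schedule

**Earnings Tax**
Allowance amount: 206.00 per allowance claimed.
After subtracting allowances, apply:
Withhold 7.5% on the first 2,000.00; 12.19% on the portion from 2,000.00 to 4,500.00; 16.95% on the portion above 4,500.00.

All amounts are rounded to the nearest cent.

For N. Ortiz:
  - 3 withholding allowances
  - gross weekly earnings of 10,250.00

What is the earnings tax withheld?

1,324.62

Earnings Tax: taxable = 10,250.00 − 3×206.00 = 9,632.00
  454.75 + 16.95% × (9,632.00 − 4,500.00) = 454.75 + 16.95% × 5,132.00 = 1,324.62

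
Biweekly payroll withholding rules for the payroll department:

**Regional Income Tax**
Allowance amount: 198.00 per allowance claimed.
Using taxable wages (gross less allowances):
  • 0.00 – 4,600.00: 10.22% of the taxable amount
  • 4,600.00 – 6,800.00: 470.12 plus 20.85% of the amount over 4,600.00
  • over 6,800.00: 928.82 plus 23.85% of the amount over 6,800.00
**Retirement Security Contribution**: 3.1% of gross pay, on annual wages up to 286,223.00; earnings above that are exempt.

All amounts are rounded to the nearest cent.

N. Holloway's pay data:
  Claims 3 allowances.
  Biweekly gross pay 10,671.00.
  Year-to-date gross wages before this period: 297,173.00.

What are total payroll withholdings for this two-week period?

1,710.38

Regional Income Tax: taxable = 10,671.00 − 3×198.00 = 10,077.00
  928.82 + 23.85% × (10,077.00 − 6,800.00) = 928.82 + 23.85% × 3,277.00 = 1,710.38
Retirement Security Contribution: YTD 297,173.00 ≥ cap 286,223.00 → 0.00
Total: 1,710.38 + 0.00 = 1,710.38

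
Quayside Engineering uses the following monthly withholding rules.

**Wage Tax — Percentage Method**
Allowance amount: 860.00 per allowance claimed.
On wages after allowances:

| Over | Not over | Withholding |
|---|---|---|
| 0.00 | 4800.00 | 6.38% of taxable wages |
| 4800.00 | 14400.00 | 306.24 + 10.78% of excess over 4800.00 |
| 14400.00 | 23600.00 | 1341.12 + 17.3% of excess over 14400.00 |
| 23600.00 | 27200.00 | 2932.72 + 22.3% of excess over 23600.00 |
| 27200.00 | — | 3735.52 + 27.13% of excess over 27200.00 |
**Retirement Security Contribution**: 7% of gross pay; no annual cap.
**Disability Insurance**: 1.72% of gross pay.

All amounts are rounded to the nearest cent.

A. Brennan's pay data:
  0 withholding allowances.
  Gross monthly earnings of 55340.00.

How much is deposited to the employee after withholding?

39144.45

Wage Tax: taxable = 55340.00
  3735.52 + 27.13% × (55340.00 − 27200.00) = 3735.52 + 27.13% × 28140.00 = 11369.90
Retirement Security Contribution: 7% × 55340.00 = 3873.80
Disability Insurance: 1.72% × 55340.00 = 951.85
Total withheld: 11369.90 + 3873.80 + 951.85 = 16195.55
Net pay: 55340.00 − 16195.55 = 39144.45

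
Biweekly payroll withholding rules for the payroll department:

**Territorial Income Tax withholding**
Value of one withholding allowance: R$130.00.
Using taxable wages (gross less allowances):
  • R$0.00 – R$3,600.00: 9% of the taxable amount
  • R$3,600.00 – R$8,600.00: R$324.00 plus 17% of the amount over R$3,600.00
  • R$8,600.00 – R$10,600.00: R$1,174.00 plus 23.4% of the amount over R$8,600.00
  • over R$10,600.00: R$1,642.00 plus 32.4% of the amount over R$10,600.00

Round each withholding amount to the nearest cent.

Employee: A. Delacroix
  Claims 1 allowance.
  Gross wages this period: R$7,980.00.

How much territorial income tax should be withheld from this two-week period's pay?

R$1,046.50

Territorial Income Tax: taxable = R$7,980.00 − 1×R$130.00 = R$7,850.00
  R$324.00 + 17% × (R$7,850.00 − R$3,600.00) = R$324.00 + 17% × R$4,250.00 = R$1,046.50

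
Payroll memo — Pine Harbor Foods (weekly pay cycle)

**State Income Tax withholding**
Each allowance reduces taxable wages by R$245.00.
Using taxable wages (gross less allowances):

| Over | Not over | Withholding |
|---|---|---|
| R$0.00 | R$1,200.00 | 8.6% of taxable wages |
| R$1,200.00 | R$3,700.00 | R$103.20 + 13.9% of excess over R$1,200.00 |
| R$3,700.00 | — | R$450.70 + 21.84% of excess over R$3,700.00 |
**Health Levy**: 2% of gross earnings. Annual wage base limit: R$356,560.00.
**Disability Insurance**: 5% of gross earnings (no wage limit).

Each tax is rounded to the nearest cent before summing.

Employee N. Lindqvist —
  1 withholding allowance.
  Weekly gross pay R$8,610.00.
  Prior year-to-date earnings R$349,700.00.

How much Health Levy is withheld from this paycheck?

Health Levy: cap R$356,560.00 − YTD R$349,700.00 = R$6,860.00 subject; 2% × R$6,860.00 = R$137.20

R$137.20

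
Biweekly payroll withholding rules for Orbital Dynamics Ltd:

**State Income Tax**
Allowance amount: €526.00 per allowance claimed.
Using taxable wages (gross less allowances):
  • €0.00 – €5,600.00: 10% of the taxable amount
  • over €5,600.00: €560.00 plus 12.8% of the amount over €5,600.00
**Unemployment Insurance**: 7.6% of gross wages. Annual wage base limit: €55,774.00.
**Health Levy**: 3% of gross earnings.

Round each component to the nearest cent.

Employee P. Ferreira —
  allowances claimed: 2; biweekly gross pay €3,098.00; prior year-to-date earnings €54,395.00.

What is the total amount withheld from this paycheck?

State Income Tax: taxable = €3,098.00 − 2×€526.00 = €2,046.00
  10% × €2,046.00 = €204.60
Unemployment Insurance: cap €55,774.00 − YTD €54,395.00 = €1,379.00 subject; 7.6% × €1,379.00 = €104.80
Health Levy: 3% × €3,098.00 = €92.94
Total: €204.60 + €104.80 + €92.94 = €402.34

€402.34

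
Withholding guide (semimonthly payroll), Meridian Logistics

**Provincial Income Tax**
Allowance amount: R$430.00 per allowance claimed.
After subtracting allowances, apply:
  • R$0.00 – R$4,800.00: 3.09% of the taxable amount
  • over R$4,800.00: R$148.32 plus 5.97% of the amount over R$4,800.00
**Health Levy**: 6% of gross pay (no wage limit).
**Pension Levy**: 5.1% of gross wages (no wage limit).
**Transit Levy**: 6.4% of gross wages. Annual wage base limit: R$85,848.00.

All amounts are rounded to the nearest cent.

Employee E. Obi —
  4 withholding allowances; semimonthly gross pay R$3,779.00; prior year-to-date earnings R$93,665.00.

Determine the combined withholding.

Provincial Income Tax: taxable = R$3,779.00 − 4×R$430.00 = R$2,059.00
  3.09% × R$2,059.00 = R$63.62
Health Levy: 6% × R$3,779.00 = R$226.74
Pension Levy: 5.1% × R$3,779.00 = R$192.73
Transit Levy: YTD R$93,665.00 ≥ cap R$85,848.00 → R$0.00
Total: R$63.62 + R$226.74 + R$192.73 + R$0.00 = R$483.09

R$483.09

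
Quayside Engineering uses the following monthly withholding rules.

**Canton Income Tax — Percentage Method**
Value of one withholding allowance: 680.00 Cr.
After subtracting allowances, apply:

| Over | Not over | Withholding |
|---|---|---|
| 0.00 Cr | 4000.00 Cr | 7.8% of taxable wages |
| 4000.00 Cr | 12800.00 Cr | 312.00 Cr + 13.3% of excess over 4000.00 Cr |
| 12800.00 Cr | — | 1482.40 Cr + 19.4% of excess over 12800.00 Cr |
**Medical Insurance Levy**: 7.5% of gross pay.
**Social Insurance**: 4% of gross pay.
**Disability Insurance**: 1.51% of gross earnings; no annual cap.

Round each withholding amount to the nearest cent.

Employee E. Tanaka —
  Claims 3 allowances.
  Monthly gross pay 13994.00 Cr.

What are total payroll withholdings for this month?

Canton Income Tax: taxable = 13994.00 Cr − 3×680.00 Cr = 11954.00 Cr
  312.00 Cr + 13.3% × (11954.00 Cr − 4000.00 Cr) = 312.00 Cr + 13.3% × 7954.00 Cr = 1369.88 Cr
Medical Insurance Levy: 7.5% × 13994.00 Cr = 1049.55 Cr
Social Insurance: 4% × 13994.00 Cr = 559.76 Cr
Disability Insurance: 1.51% × 13994.00 Cr = 211.31 Cr
Total: 1369.88 Cr + 1049.55 Cr + 559.76 Cr + 211.31 Cr = 3190.50 Cr

3190.50 Cr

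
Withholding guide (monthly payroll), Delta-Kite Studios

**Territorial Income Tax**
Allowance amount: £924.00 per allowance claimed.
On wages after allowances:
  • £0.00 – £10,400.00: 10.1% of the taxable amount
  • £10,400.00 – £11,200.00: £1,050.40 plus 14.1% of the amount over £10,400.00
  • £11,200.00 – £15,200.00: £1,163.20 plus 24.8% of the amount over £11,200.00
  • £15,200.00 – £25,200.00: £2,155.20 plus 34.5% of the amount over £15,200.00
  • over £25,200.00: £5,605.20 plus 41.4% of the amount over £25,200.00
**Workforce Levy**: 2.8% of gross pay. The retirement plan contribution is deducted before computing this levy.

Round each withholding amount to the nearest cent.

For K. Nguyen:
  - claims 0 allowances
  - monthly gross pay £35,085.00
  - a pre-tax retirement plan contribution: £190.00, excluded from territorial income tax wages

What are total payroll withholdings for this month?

£10,595.99

Territorial Income Tax: taxable = £35,085.00 − £190.00 = £34,895.00
  £5,605.20 + 41.4% × (£34,895.00 − £25,200.00) = £5,605.20 + 41.4% × £9,695.00 = £9,618.93
Workforce Levy: 2.8% × £34,895.00 = £977.06
Total: £9,618.93 + £977.06 = £10,595.99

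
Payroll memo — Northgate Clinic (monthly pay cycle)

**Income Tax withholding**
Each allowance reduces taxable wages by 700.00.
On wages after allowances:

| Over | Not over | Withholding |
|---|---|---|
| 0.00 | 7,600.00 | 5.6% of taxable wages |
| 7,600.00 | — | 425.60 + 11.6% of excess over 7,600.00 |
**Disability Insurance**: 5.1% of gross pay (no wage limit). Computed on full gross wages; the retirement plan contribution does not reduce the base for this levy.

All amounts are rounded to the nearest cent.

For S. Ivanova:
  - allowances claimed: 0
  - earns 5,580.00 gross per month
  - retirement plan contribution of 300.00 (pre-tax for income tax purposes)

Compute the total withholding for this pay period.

580.26

Income Tax: taxable = 5,580.00 − 300.00 = 5,280.00
  5.6% × 5,280.00 = 295.68
Disability Insurance: 5.1% × 5,580.00 = 284.58
Total: 295.68 + 284.58 = 580.26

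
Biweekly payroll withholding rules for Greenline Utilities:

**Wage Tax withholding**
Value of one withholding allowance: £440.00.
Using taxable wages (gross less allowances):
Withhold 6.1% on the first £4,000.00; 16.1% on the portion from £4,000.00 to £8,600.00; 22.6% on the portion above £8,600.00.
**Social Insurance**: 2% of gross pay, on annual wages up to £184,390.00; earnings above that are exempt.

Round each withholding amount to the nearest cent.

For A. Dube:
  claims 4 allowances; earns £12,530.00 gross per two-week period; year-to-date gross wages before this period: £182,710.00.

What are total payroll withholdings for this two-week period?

Wage Tax: taxable = £12,530.00 − 4×£440.00 = £10,770.00
  £984.60 + 22.6% × (£10,770.00 − £8,600.00) = £984.60 + 22.6% × £2,170.00 = £1,475.02
Social Insurance: cap £184,390.00 − YTD £182,710.00 = £1,680.00 subject; 2% × £1,680.00 = £33.60
Total: £1,475.02 + £33.60 = £1,508.62

£1,508.62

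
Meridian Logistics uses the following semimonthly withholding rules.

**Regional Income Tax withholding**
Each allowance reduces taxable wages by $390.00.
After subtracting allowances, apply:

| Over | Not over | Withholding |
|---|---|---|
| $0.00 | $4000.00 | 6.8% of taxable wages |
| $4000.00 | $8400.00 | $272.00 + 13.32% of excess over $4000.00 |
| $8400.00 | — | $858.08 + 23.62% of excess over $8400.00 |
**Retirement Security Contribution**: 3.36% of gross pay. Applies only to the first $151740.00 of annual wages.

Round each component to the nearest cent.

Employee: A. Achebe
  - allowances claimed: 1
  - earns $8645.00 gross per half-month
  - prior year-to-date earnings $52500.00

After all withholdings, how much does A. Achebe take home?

Regional Income Tax: taxable = $8645.00 − 1×$390.00 = $8255.00
  $272.00 + 13.32% × ($8255.00 − $4000.00) = $272.00 + 13.32% × $4255.00 = $838.77
Retirement Security Contribution: 3.36% × $8645.00 = $290.47
Total withheld: $838.77 + $290.47 = $1129.24
Net pay: $8645.00 − $1129.24 = $7515.76

$7515.76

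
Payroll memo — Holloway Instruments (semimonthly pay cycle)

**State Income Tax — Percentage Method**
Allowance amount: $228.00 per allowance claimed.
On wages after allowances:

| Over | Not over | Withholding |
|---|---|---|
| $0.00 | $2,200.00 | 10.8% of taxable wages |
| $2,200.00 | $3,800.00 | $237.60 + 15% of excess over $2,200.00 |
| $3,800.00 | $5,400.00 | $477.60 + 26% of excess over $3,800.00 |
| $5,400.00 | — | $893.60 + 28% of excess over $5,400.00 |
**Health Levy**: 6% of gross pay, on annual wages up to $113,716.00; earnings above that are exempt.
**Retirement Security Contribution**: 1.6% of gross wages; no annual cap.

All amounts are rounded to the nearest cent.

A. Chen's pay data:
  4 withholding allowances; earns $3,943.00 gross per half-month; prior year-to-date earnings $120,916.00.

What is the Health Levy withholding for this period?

Health Levy: YTD $120,916.00 ≥ cap $113,716.00 → $0.00

$0.00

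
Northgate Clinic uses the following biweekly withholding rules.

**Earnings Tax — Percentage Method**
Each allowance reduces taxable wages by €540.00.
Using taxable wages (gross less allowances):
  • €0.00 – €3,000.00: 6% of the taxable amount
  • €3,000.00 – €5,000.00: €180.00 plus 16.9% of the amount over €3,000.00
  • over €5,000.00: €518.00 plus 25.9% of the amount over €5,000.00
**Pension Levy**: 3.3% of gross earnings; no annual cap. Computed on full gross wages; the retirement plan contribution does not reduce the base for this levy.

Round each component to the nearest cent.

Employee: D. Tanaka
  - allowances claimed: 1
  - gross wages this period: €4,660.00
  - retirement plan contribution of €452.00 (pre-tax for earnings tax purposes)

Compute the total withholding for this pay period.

€446.67

Earnings Tax: taxable = €4,660.00 − €452.00 − 1×€540.00 = €3,668.00
  €180.00 + 16.9% × (€3,668.00 − €3,000.00) = €180.00 + 16.9% × €668.00 = €292.89
Pension Levy: 3.3% × €4,660.00 = €153.78
Total: €292.89 + €153.78 = €446.67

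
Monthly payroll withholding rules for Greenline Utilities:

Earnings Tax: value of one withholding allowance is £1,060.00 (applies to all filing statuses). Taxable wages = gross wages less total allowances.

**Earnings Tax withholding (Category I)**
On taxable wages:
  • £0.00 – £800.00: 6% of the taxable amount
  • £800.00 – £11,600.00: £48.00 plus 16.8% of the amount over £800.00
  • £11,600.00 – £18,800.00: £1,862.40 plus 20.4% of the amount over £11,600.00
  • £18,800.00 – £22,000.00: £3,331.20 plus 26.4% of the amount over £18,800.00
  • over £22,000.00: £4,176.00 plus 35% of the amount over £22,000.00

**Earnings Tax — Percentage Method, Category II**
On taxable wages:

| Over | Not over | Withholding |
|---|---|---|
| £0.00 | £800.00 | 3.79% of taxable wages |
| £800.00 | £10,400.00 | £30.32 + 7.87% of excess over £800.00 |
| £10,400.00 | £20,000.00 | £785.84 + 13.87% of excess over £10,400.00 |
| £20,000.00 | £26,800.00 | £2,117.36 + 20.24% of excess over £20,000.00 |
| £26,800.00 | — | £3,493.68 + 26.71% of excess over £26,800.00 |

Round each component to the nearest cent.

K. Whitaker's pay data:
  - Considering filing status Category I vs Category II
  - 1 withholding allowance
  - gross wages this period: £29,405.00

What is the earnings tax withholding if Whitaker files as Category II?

Earnings Tax (Category II): taxable = £29,405.00 − 1×£1,060.00 = £28,345.00
  £3,493.68 + 26.71% × (£28,345.00 − £26,800.00) = £3,493.68 + 26.71% × £1,545.00 = £3,906.35

£3,906.35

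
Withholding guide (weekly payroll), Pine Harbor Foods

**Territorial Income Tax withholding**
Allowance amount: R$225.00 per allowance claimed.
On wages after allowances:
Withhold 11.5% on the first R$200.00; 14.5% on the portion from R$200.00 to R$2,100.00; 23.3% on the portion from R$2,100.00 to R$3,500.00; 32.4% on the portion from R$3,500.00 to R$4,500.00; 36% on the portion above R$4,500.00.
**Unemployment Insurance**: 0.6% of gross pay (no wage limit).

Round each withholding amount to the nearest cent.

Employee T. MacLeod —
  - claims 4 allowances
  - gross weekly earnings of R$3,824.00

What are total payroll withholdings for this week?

Territorial Income Tax: taxable = R$3,824.00 − 4×R$225.00 = R$2,924.00
  R$298.50 + 23.3% × (R$2,924.00 − R$2,100.00) = R$298.50 + 23.3% × R$824.00 = R$490.49
Unemployment Insurance: 0.6% × R$3,824.00 = R$22.94
Total: R$490.49 + R$22.94 = R$513.43

R$513.43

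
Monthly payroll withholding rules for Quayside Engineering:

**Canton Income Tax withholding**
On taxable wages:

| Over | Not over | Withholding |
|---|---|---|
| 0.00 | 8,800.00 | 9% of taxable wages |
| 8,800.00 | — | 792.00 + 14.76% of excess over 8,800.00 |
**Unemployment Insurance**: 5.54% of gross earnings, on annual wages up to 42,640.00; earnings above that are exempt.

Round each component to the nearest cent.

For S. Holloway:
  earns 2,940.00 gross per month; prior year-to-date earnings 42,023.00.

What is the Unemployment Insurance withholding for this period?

Unemployment Insurance: cap 42,640.00 − YTD 42,023.00 = 617.00 subject; 5.54% × 617.00 = 34.18

34.18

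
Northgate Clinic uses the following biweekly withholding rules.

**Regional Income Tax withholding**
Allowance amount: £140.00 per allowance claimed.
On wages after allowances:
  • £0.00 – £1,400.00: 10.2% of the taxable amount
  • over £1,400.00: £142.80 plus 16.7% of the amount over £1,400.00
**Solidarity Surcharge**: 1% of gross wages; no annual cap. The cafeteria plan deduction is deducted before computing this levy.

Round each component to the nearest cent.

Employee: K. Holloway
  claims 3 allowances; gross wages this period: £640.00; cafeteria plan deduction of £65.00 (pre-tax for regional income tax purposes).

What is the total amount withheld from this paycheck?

£21.56

Regional Income Tax: taxable = £640.00 − £65.00 − 3×£140.00 = £155.00
  10.2% × £155.00 = £15.81
Solidarity Surcharge: 1% × £575.00 = £5.75
Total: £15.81 + £5.75 = £21.56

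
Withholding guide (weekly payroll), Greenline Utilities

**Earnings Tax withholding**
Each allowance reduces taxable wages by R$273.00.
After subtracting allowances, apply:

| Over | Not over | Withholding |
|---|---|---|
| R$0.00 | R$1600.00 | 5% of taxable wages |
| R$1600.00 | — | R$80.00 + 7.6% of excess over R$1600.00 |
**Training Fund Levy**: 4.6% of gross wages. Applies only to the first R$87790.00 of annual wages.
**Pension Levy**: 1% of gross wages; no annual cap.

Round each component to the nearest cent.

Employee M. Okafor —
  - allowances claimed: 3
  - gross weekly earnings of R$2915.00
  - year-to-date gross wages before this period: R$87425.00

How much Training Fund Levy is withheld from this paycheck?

R$16.79

Training Fund Levy: cap R$87790.00 − YTD R$87425.00 = R$365.00 subject; 4.6% × R$365.00 = R$16.79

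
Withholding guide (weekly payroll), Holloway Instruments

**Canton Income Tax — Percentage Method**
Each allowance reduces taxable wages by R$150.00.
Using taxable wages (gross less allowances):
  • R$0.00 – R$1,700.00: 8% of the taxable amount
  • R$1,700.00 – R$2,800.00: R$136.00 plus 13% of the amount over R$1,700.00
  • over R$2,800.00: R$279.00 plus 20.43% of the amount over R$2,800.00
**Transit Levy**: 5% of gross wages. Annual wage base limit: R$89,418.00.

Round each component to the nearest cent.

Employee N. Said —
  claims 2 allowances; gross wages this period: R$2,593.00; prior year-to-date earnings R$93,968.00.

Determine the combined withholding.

R$213.09

Canton Income Tax: taxable = R$2,593.00 − 2×R$150.00 = R$2,293.00
  R$136.00 + 13% × (R$2,293.00 − R$1,700.00) = R$136.00 + 13% × R$593.00 = R$213.09
Transit Levy: YTD R$93,968.00 ≥ cap R$89,418.00 → R$0.00
Total: R$213.09 + R$0.00 = R$213.09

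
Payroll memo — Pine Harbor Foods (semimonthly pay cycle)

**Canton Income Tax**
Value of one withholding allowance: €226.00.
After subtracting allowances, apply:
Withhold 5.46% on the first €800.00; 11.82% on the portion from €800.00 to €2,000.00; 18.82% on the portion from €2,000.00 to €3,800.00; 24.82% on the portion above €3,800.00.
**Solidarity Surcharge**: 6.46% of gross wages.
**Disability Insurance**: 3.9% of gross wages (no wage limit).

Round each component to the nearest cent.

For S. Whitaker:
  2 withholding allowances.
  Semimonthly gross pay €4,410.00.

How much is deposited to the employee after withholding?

Canton Income Tax: taxable = €4,410.00 − 2×€226.00 = €3,958.00
  €524.28 + 24.82% × (€3,958.00 − €3,800.00) = €524.28 + 24.82% × €158.00 = €563.50
Solidarity Surcharge: 6.46% × €4,410.00 = €284.89
Disability Insurance: 3.9% × €4,410.00 = €171.99
Total withheld: €563.50 + €284.89 + €171.99 = €1,020.38
Net pay: €4,410.00 − €1,020.38 = €3,389.62

€3,389.62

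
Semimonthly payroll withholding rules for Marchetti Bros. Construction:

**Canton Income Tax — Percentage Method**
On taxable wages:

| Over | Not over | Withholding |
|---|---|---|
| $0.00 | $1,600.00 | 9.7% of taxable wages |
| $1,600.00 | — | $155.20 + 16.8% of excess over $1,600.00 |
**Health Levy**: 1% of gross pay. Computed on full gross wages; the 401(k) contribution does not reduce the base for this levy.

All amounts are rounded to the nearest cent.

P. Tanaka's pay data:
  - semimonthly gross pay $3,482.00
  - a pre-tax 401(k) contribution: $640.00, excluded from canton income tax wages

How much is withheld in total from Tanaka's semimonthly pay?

$398.68

Canton Income Tax: taxable = $3,482.00 − $640.00 = $2,842.00
  $155.20 + 16.8% × ($2,842.00 − $1,600.00) = $155.20 + 16.8% × $1,242.00 = $363.86
Health Levy: 1% × $3,482.00 = $34.82
Total: $363.86 + $34.82 = $398.68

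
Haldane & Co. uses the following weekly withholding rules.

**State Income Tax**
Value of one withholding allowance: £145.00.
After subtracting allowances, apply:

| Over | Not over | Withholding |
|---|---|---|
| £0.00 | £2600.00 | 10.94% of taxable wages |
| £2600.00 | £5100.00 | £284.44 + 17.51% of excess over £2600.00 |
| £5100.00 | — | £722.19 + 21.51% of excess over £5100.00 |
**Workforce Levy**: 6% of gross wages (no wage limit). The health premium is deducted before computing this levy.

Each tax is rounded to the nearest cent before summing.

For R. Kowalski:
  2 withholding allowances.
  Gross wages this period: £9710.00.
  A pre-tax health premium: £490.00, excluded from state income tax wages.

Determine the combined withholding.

State Income Tax: taxable = £9710.00 − £490.00 − 2×£145.00 = £8930.00
  £722.19 + 21.51% × (£8930.00 − £5100.00) = £722.19 + 21.51% × £3830.00 = £1546.02
Workforce Levy: 6% × £9220.00 = £553.20
Total: £1546.02 + £553.20 = £2099.22

£2099.22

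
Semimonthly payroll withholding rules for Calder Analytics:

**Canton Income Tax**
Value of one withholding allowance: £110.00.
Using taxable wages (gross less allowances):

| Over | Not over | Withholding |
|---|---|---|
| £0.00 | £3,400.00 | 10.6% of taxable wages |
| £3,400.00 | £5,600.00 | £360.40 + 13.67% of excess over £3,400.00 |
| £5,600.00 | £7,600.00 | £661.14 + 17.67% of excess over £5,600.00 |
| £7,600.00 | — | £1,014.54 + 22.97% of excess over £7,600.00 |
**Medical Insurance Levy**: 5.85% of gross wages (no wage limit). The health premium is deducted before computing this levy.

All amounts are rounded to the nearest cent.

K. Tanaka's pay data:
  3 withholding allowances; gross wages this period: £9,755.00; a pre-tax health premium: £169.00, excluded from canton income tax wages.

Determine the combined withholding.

£1,955.70

Canton Income Tax: taxable = £9,755.00 − £169.00 − 3×£110.00 = £9,256.00
  £1,014.54 + 22.97% × (£9,256.00 − £7,600.00) = £1,014.54 + 22.97% × £1,656.00 = £1,394.92
Medical Insurance Levy: 5.85% × £9,586.00 = £560.78
Total: £1,394.92 + £560.78 = £1,955.70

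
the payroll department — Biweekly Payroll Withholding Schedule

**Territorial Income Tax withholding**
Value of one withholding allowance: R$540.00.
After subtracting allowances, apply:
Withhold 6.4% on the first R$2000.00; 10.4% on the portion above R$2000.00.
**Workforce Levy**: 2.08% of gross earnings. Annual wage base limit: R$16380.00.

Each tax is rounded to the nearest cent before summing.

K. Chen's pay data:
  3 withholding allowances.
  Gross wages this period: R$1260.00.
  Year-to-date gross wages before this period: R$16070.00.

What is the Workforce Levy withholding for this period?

R$6.45

Workforce Levy: cap R$16380.00 − YTD R$16070.00 = R$310.00 subject; 2.08% × R$310.00 = R$6.45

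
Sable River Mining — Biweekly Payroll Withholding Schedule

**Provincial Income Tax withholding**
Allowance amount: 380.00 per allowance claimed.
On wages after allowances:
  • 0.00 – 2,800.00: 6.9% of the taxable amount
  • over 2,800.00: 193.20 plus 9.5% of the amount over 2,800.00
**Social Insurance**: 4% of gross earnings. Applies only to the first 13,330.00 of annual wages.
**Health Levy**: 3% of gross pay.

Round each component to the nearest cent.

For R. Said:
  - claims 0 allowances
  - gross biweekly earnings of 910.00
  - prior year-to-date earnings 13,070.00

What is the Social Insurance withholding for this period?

Social Insurance: cap 13,330.00 − YTD 13,070.00 = 260.00 subject; 4% × 260.00 = 10.40

10.40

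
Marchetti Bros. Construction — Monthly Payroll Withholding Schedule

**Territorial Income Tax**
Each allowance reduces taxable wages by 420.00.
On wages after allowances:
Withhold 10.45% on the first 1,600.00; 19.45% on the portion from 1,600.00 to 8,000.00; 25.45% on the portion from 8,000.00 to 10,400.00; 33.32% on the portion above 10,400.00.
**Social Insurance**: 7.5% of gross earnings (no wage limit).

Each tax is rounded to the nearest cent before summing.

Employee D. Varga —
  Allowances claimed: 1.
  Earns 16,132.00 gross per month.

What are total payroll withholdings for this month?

Territorial Income Tax: taxable = 16,132.00 − 1×420.00 = 15,712.00
  2,022.80 + 33.32% × (15,712.00 − 10,400.00) = 2,022.80 + 33.32% × 5,312.00 = 3,792.76
Social Insurance: 7.5% × 16,132.00 = 1,209.90
Total: 3,792.76 + 1,209.90 = 5,002.66

5,002.66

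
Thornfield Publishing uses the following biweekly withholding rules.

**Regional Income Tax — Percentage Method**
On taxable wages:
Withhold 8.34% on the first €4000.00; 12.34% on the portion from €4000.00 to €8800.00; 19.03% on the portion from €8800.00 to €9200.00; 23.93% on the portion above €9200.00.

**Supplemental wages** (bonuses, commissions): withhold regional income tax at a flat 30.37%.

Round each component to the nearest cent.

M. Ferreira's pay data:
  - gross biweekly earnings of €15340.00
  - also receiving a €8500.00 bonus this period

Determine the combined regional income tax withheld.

Regional Income Tax: taxable = €15340.00
  €1002.04 + 23.93% × (€15340.00 − €9200.00) = €1002.04 + 23.93% × €6140.00 = €2471.34
Supplemental (30.37% flat on bonus): 30.37% × €8500.00 = €2581.45
Total regional income tax: €2471.34 + €2581.45 = €5052.79

€5052.79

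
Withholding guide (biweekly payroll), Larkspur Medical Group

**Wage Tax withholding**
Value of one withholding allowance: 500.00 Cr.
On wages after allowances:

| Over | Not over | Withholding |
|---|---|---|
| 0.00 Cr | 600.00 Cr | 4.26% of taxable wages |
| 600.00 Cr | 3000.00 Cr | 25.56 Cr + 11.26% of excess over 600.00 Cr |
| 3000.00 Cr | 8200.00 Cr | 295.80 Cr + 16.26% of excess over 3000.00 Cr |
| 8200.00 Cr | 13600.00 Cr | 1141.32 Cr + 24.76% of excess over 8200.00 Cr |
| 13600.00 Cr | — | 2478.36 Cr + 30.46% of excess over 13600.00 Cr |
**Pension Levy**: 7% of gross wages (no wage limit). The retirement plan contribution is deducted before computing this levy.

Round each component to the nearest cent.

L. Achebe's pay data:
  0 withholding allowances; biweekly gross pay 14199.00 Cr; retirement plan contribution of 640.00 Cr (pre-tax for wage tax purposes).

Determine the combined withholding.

Wage Tax: taxable = 14199.00 Cr − 640.00 Cr = 13559.00 Cr
  1141.32 Cr + 24.76% × (13559.00 Cr − 8200.00 Cr) = 1141.32 Cr + 24.76% × 5359.00 Cr = 2468.21 Cr
Pension Levy: 7% × 13559.00 Cr = 949.13 Cr
Total: 2468.21 Cr + 949.13 Cr = 3417.34 Cr

3417.34 Cr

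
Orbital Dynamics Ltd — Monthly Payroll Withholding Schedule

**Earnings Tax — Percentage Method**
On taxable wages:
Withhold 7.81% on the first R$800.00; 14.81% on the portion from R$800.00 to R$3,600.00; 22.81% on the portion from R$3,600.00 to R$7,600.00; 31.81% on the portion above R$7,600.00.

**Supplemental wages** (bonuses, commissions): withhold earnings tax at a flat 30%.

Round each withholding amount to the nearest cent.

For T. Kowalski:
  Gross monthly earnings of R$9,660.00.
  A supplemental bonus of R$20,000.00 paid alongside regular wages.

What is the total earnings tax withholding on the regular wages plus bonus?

Earnings Tax: taxable = R$9,660.00
  R$1,389.56 + 31.81% × (R$9,660.00 − R$7,600.00) = R$1,389.56 + 31.81% × R$2,060.00 = R$2,044.85
Supplemental (30% flat on bonus): 30% × R$20,000.00 = R$6,000.00
Total earnings tax: R$2,044.85 + R$6,000.00 = R$8,044.85

R$8,044.85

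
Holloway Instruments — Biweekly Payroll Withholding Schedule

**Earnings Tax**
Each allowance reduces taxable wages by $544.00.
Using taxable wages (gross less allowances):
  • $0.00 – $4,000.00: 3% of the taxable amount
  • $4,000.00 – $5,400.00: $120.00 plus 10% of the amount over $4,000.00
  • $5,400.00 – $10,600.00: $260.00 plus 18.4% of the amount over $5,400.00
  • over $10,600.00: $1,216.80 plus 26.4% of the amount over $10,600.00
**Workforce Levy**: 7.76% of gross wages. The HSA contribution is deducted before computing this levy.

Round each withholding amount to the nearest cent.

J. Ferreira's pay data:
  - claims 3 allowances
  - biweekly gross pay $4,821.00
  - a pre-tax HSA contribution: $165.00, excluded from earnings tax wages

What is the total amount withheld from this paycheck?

Earnings Tax: taxable = $4,821.00 − $165.00 − 3×$544.00 = $3,024.00
  3% × $3,024.00 = $90.72
Workforce Levy: 7.76% × $4,656.00 = $361.31
Total: $90.72 + $361.31 = $452.03

$452.03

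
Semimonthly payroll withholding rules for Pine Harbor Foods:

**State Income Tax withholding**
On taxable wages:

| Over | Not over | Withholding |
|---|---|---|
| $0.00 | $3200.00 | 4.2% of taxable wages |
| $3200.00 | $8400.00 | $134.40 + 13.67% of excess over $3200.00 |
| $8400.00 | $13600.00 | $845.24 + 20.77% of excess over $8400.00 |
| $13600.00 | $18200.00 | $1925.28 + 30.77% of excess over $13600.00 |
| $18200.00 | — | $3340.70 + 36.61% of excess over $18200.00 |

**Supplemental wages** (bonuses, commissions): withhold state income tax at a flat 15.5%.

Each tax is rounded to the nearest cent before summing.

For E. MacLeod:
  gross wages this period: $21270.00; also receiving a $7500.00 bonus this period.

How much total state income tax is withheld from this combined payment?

State Income Tax: taxable = $21270.00
  $3340.70 + 36.61% × ($21270.00 − $18200.00) = $3340.70 + 36.61% × $3070.00 = $4464.63
Supplemental (15.5% flat on bonus): 15.5% × $7500.00 = $1162.50
Total state income tax: $4464.63 + $1162.50 = $5627.13

$5627.13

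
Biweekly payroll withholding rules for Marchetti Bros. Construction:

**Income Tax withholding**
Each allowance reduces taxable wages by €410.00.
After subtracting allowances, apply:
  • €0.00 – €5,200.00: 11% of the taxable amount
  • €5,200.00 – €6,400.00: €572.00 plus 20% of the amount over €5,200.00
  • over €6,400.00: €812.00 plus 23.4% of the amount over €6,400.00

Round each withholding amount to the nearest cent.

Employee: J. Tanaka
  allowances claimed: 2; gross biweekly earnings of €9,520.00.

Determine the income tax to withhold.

€1,350.20

Income Tax: taxable = €9,520.00 − 2×€410.00 = €8,700.00
  €812.00 + 23.4% × (€8,700.00 − €6,400.00) = €812.00 + 23.4% × €2,300.00 = €1,350.20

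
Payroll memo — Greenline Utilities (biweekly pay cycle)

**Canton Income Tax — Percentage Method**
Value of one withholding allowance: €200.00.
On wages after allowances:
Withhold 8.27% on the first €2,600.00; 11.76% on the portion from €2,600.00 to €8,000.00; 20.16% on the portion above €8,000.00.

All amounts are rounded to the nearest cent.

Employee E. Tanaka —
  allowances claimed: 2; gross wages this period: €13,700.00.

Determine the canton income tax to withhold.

Canton Income Tax: taxable = €13,700.00 − 2×€200.00 = €13,300.00
  €850.06 + 20.16% × (€13,300.00 − €8,000.00) = €850.06 + 20.16% × €5,300.00 = €1,918.54

€1,918.54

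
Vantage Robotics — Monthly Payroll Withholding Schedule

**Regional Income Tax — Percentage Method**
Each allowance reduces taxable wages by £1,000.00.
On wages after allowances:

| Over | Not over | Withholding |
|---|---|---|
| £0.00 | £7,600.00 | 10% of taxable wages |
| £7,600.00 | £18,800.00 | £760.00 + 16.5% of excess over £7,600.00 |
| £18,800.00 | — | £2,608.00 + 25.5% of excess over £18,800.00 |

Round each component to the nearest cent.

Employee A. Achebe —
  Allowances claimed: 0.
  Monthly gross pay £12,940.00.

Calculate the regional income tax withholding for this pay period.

£1,641.10

Regional Income Tax: taxable = £12,940.00
  £760.00 + 16.5% × (£12,940.00 − £7,600.00) = £760.00 + 16.5% × £5,340.00 = £1,641.10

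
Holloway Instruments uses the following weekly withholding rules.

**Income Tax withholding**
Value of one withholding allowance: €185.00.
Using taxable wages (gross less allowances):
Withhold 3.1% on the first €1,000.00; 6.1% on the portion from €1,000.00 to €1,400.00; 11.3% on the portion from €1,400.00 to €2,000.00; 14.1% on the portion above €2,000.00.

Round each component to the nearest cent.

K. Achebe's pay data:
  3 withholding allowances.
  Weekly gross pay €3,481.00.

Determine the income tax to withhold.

€253.77

Income Tax: taxable = €3,481.00 − 3×€185.00 = €2,926.00
  €123.20 + 14.1% × (€2,926.00 − €2,000.00) = €123.20 + 14.1% × €926.00 = €253.77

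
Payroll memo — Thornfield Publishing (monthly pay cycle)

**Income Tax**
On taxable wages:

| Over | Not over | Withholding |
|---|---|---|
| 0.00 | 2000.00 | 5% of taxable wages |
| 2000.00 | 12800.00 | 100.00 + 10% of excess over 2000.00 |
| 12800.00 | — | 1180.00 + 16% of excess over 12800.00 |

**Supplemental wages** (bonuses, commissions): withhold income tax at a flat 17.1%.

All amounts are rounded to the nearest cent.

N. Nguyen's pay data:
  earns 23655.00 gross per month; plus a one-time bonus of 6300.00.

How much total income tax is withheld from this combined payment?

Income Tax: taxable = 23655.00
  1180.00 + 16% × (23655.00 − 12800.00) = 1180.00 + 16% × 10855.00 = 2916.80
Supplemental (17.1% flat on bonus): 17.1% × 6300.00 = 1077.30
Total income tax: 2916.80 + 1077.30 = 3994.10

3994.10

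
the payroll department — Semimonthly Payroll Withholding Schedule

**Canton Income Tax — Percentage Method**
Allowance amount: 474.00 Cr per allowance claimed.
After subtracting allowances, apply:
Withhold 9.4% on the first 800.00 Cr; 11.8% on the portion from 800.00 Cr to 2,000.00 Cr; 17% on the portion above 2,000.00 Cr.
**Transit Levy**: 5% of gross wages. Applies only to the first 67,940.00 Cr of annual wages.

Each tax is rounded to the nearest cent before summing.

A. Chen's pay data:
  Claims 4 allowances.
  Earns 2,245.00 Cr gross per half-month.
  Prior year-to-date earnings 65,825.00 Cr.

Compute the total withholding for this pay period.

138.56 Cr

Canton Income Tax: taxable = 2,245.00 Cr − 4×474.00 Cr = 349.00 Cr
  9.4% × 349.00 Cr = 32.81 Cr
Transit Levy: cap 67,940.00 Cr − YTD 65,825.00 Cr = 2,115.00 Cr subject; 5% × 2,115.00 Cr = 105.75 Cr
Total: 32.81 Cr + 105.75 Cr = 138.56 Cr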